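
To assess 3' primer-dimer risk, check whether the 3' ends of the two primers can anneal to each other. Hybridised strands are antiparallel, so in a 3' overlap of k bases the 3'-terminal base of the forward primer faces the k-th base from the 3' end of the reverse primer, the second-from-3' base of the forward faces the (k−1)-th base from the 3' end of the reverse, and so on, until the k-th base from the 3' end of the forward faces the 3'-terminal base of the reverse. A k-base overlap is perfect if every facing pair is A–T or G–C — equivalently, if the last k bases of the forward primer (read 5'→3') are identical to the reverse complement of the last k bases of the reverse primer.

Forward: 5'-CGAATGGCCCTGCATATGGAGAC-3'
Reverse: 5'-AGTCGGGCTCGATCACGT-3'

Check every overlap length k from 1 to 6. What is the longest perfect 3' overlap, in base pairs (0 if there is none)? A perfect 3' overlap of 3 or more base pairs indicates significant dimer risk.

Longest perfect overlap: 2 complementary base pairs; below the dimer-risk threshold (threshold 3).

Last 6 bases (5'→3') — forward …GGAGAC, reverse …TCACGT.
Reverse complement of the reverse primer's last 6 bases: ACGTGA; its first k bases are the reverse complement of the reverse primer's last k bases, so a perfect k-base overlap needs the forward primer's last k bases to equal them.
Comparing (forward last k vs required): k=1: C vs A ✗; k=2: AC vs AC ✓; k=3: GAC vs ACG ✗; k=4: AGAC vs ACGT ✗; k=5: GAGAC vs ACGTG ✗; k=6: GGAGAC vs ACGTGA ✗.
Only k = 2 is perfect, so the longest perfect 3' overlap is 2.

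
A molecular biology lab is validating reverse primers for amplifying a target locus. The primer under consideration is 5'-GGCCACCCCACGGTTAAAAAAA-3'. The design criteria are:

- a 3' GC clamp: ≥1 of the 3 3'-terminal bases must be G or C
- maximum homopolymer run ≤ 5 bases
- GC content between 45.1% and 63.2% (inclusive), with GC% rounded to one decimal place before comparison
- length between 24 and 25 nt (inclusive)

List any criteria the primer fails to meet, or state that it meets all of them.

Fails: GC clamp, homopolymer run, length.

Base counts: A=9, T=2, G=4, C=7 (length 22).
GC clamp: 3' end AAA has 0 G/C, need ≥1 ✗
homopolymer run: longest run = 7, exceeds 5 ✗
GC content: GC 11/22 = 50.0% ✓
length: length 22, outside 24–25 ✗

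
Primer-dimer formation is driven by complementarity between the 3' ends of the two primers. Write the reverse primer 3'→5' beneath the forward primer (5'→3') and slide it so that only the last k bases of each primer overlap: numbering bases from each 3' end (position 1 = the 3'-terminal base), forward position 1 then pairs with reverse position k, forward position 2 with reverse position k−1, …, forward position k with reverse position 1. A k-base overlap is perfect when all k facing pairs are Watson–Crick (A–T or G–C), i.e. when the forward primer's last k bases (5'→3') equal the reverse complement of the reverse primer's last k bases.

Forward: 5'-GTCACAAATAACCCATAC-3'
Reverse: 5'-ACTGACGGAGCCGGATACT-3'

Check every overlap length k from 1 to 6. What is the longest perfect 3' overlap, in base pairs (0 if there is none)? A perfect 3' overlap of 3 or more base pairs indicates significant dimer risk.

Last 6 bases (5'→3') — forward …CCATAC, reverse …GATACT.
Reverse complement of the reverse primer's last 6 bases: AGTATC; its first k bases are the reverse complement of the reverse primer's last k bases, so a perfect k-base overlap needs the forward primer's last k bases to equal them.
Comparing (forward last k vs required): k=1: C vs A ✗; k=2: AC vs AG ✗; k=3: TAC vs AGT ✗; k=4: ATAC vs AGTA ✗; k=5: CATAC vs AGTAT ✗; k=6: CCATAC vs AGTATC ✗.
No overlap length from 1 to 6 is perfect, so the longest perfect 3' overlap is 0.

Longest perfect overlap: 0 complementary base pairs; below the dimer-risk threshold (threshold 3).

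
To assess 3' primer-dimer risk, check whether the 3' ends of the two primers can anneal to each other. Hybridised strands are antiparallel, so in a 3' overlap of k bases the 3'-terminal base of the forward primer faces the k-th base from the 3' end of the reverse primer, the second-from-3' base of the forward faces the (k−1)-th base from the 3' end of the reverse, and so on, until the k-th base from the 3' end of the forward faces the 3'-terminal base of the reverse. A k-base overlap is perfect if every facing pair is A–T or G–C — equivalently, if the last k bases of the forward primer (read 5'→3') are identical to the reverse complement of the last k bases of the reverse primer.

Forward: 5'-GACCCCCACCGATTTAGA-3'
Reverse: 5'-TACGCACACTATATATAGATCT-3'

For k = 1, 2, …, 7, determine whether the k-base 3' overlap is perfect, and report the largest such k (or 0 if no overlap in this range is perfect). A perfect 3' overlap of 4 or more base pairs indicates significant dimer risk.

Last 7 bases (5'→3') — forward …ATTTAGA, reverse …TAGATCT.
Reverse complement of the reverse primer's last 7 bases: AGATCTA; its first k bases are the reverse complement of the reverse primer's last k bases, so a perfect k-base overlap needs the forward primer's last k bases to equal them.
Comparing (forward last k vs required): k=1: A vs A ✓; k=2: GA vs AG ✗; k=3: AGA vs AGA ✓; k=4: TAGA vs AGAT ✗; k=5: TTAGA vs AGATC ✗; k=6: TTTAGA vs AGATCT ✗; k=7: ATTTAGA vs AGATCTA ✗.
Perfect overlaps at k = 1, 3; the largest is 3.

Longest perfect overlap: 3 complementary base pairs; below the dimer-risk threshold (threshold 4).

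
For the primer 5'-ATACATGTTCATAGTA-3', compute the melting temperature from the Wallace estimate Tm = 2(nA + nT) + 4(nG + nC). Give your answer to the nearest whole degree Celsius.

40°C

Base counts: A=6, T=6, G=2, C=2 (length 16).
Tm = 2·(6+6) + 4·(2+2) = 2·12 + 4·4 = 24 + 16 = 40°C.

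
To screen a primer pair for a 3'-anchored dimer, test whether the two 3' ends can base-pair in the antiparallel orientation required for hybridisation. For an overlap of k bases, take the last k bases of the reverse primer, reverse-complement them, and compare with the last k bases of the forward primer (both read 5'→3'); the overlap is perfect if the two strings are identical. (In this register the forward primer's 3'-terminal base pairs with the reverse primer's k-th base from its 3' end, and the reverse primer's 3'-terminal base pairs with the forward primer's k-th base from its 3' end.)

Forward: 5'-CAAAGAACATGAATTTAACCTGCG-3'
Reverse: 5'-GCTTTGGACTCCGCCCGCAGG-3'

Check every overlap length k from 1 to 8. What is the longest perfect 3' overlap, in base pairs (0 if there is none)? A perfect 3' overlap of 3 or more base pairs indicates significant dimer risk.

Longest perfect overlap: 6 complementary base pairs; significant dimer risk (threshold 3).

Last 8 bases (5'→3') — forward …AACCTGCG, reverse …CCCGCAGG.
Reverse complement of the reverse primer's last 8 bases: CCTGCGGG; its first k bases are the reverse complement of the reverse primer's last k bases, so a perfect k-base overlap needs the forward primer's last k bases to equal them.
Comparing (forward last k vs required): k=1: G vs C ✗; k=2: CG vs CC ✗; k=3: GCG vs CCT ✗; k=4: TGCG vs CCTG ✗; k=5: CTGCG vs CCTGC ✗; k=6: CCTGCG vs CCTGCG ✓; k=7: ACCTGCG vs CCTGCGG ✗; k=8: AACCTGCG vs CCTGCGGG ✗.
Only k = 6 is perfect, so the longest perfect 3' overlap is 6.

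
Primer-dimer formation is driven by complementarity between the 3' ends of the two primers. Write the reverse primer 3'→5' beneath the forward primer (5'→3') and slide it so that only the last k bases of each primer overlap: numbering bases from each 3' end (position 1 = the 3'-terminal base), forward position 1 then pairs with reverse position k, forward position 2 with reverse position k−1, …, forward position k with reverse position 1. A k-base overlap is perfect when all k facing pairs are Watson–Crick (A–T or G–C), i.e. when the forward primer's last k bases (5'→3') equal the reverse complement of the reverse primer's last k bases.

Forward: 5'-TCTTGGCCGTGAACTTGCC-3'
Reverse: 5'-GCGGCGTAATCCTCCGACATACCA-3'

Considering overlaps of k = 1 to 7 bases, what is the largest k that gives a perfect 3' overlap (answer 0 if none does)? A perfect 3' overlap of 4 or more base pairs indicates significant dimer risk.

Last 7 bases (5'→3') — forward …ACTTGCC, reverse …CATACCA.
Reverse complement of the reverse primer's last 7 bases: TGGTATG; its first k bases are the reverse complement of the reverse primer's last k bases, so a perfect k-base overlap needs the forward primer's last k bases to equal them.
Comparing (forward last k vs required): k=1: C vs T ✗; k=2: CC vs TG ✗; k=3: GCC vs TGG ✗; k=4: TGCC vs TGGT ✗; k=5: TTGCC vs TGGTA ✗; k=6: CTTGCC vs TGGTAT ✗; k=7: ACTTGCC vs TGGTATG ✗.
No overlap length from 1 to 7 is perfect, so the longest perfect 3' overlap is 0.

Longest perfect overlap: 0 complementary base pairs; below the dimer-risk threshold (threshold 4).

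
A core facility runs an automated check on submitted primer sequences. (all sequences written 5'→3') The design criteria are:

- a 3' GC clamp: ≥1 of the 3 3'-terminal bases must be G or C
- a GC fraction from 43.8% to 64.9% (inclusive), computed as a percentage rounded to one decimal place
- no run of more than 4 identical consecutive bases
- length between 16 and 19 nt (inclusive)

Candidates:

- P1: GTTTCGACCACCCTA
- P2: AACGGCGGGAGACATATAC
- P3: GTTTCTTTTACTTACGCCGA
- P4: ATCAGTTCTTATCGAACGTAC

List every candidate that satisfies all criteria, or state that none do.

P2 only.

P1 (15 nt, A=3 T=4 G=2 C=6): 3' end CTA has 1 G/C ✓; GC 8/15 = 53.3% ✓; longest run = 3 ✓; length 15, outside 16–19 ✗ — fails.
P2 (19 nt, A=7 T=2 G=6 C=4): 3' end TAC has 1 G/C ✓; GC 10/19 = 52.6% ✓; longest run = 3 ✓; length 19 ✓ — passes.
P3 (20 nt, A=3 T=9 G=3 C=5): 3' end CGA has 2 G/C ✓; GC 8/20 = 40.0%, outside 43.8–64.9% ✗; longest run = 4 ✓; length 20, outside 16–19 ✗ — fails.
P4 (21 nt, A=6 T=7 G=3 C=5): 3' end TAC has 1 G/C ✓; GC 8/21 = 38.1%, outside 43.8–64.9% ✗; longest run = 2 ✓; length 21, outside 16–19 ✗ — fails.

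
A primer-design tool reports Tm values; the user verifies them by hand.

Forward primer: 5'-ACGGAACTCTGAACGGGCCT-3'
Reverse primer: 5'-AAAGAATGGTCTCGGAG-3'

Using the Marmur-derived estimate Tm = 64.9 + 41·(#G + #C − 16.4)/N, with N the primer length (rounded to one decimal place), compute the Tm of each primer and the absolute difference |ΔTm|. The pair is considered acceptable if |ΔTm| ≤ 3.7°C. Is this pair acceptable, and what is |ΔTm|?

Forward: G+C = 12, N = 20 → Tm = 64.9 + 41·(12 − 16.4)/20 = 55.9°C.
Reverse: G+C = 8, N = 17 → Tm = 64.9 + 41·(8 − 16.4)/17 = 44.6°C.
|ΔTm| = |55.9 − 44.6| = 11.3°C, > 3.7°C.

|ΔTm| = 11.3°C; the pair is not acceptable.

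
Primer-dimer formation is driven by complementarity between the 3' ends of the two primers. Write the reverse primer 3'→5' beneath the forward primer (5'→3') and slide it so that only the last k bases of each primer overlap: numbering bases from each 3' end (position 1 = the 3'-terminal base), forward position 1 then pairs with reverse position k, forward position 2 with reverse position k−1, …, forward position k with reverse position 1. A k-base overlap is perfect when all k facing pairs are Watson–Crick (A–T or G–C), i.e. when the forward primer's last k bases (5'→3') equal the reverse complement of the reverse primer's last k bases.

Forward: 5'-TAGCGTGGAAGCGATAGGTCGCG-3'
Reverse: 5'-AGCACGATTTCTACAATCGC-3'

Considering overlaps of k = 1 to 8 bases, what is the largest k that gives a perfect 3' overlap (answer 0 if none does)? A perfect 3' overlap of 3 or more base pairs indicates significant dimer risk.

Longest perfect overlap: 3 complementary base pairs; significant dimer risk (threshold 3).

Last 8 bases (5'→3') — forward …AGGTCGCG, reverse …ACAATCGC.
Reverse complement of the reverse primer's last 8 bases: GCGATTGT; its first k bases are the reverse complement of the reverse primer's last k bases, so a perfect k-base overlap needs the forward primer's last k bases to equal them.
Comparing (forward last k vs required): k=1: G vs G ✓; k=2: CG vs GC ✗; k=3: GCG vs GCG ✓; k=4: CGCG vs GCGA ✗; k=5: TCGCG vs GCGAT ✗; k=6: GTCGCG vs GCGATT ✗; k=7: GGTCGCG vs GCGATTG ✗; k=8: AGGTCGCG vs GCGATTGT ✗.
Perfect overlaps at k = 1, 3; the largest is 3.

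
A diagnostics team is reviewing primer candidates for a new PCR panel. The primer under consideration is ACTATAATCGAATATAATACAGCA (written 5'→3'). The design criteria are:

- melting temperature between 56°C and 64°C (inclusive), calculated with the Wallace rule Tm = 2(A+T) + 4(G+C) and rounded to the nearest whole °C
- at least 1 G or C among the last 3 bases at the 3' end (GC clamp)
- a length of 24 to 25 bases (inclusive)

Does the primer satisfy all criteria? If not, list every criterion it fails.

Meets all criteria.

Base counts: A=12, T=6, G=2, C=4 (length 24).
Tm: Tm = 2·18 + 4·6 = 60°C ✓
GC clamp: 3' end GCA has 2 G/C ✓
length: length 24 ✓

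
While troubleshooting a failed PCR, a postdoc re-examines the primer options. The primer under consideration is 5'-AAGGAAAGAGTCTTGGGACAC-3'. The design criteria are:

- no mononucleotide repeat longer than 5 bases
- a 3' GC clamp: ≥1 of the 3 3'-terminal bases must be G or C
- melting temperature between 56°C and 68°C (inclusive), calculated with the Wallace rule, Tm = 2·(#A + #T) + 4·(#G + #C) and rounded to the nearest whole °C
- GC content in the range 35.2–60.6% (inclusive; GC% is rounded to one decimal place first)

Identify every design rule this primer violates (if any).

Meets all criteria.

Base counts: A=8, T=3, G=7, C=3 (length 21).
homopolymer run: longest run = 3 ✓
GC clamp: 3' end CAC has 2 G/C ✓
Tm: Tm = 2·11 + 4·10 = 62°C ✓
GC content: GC 10/21 = 47.6% ✓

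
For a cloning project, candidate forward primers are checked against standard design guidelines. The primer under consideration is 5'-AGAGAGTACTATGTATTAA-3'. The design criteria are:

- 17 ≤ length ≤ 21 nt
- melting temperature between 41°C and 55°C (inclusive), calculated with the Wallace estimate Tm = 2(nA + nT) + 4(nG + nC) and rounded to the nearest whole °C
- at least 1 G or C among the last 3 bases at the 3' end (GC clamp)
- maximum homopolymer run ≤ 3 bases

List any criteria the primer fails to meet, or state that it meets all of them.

Fails: GC clamp.

Base counts: A=8, T=6, G=4, C=1 (length 19).
length: length 19 ✓
Tm: Tm = 2·14 + 4·5 = 48°C ✓
GC clamp: 3' end TAA has 0 G/C, need ≥1 ✗
homopolymer run: longest run = 2 ✓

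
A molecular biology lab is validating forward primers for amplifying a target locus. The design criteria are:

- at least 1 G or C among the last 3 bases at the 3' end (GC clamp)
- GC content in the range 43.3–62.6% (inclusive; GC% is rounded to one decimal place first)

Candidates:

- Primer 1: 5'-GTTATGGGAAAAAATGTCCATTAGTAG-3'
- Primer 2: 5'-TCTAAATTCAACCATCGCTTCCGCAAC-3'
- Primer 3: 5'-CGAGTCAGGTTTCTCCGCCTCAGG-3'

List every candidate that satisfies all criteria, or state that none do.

Primer 2 and Primer 3.

Primer 1 (27 nt, A=10 T=8 G=7 C=2): 3' end TAG has 1 G/C ✓; GC 9/27 = 33.3%, outside 43.3–62.6% ✗ — fails.
Primer 2 (27 nt, A=8 T=7 G=2 C=10): 3' end AAC has 1 G/C ✓; GC 12/27 = 44.4% ✓ — passes.
Primer 3 (24 nt, A=3 T=6 G=7 C=8): 3' end AGG has 2 G/C ✓; GC 15/24 = 62.5% ✓ — passes.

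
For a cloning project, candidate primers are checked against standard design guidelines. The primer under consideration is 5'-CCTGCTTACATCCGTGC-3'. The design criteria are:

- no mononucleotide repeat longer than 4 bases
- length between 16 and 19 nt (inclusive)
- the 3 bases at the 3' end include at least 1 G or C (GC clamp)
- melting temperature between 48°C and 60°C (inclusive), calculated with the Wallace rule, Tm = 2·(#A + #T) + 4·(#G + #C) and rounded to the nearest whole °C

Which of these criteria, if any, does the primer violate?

Base counts: A=2, T=5, G=3, C=7 (length 17).
homopolymer run: longest run = 2 ✓
length: length 17 ✓
GC clamp: 3' end TGC has 2 G/C ✓
Tm: Tm = 2·7 + 4·10 = 54°C ✓

Meets all criteria.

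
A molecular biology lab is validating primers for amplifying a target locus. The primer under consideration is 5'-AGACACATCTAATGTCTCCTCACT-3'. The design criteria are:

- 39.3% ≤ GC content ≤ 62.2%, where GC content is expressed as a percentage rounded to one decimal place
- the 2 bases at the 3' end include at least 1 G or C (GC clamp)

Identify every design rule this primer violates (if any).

Base counts: A=7, T=7, G=2, C=8 (length 24).
GC content: GC 10/24 = 41.7% ✓
GC clamp: 3' end CT has 1 G/C ✓

Meets all criteria.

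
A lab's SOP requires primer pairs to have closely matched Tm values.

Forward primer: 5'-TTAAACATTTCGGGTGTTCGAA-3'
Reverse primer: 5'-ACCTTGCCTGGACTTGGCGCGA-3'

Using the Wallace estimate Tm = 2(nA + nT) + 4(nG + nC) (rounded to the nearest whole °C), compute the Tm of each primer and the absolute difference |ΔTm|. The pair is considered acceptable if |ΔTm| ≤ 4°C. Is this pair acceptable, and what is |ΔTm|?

|ΔTm| = 12°C; the pair is not acceptable.

Forward: A=6 T=8 G=5 C=3 → Tm = 2·14 + 4·8 = 60°C.
Reverse: A=3 T=5 G=7 C=7 → Tm = 2·8 + 4·14 = 72°C.
|ΔTm| = |60 − 72| = 12°C, > 4°C.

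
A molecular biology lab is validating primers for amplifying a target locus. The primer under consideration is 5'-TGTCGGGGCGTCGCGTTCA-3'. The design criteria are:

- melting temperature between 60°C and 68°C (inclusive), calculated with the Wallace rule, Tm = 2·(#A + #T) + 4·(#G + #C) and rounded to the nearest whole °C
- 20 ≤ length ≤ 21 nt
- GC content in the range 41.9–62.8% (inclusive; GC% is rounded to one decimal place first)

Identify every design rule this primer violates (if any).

Base counts: A=1, T=5, G=8, C=5 (length 19).
Tm: Tm = 2·6 + 4·13 = 64°C ✓
length: length 19, outside 20–21 ✗
GC content: GC 13/19 = 68.4%, outside 41.9–62.8% ✗

Fails: length, GC content.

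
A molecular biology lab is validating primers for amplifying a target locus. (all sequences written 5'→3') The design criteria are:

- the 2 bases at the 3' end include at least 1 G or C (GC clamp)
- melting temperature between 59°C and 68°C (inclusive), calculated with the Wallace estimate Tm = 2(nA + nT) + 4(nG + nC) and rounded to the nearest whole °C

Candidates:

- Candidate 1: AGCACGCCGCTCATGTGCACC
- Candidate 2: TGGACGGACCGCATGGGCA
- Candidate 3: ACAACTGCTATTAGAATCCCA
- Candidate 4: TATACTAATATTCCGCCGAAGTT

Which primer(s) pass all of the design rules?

Candidate 2 only.

Candidate 1 (21 nt, A=4 T=3 G=5 C=9): 3' end CC has 2 G/C ✓; Tm = 2·7 + 4·14 = 70°C, outside 59–68°C ✗ — fails.
Candidate 2 (19 nt, A=4 T=2 G=8 C=5): 3' end CA has 1 G/C ✓; Tm = 2·6 + 4·13 = 64°C ✓ — passes.
Candidate 3 (21 nt, A=8 T=5 G=2 C=6): 3' end CA has 1 G/C ✓; Tm = 2·13 + 4·8 = 58°C, outside 59–68°C ✗ — fails.
Candidate 4 (23 nt, A=7 T=8 G=3 C=5): 3' end TT has 0 G/C, need ≥1 ✗; Tm = 2·15 + 4·8 = 62°C ✓ — fails.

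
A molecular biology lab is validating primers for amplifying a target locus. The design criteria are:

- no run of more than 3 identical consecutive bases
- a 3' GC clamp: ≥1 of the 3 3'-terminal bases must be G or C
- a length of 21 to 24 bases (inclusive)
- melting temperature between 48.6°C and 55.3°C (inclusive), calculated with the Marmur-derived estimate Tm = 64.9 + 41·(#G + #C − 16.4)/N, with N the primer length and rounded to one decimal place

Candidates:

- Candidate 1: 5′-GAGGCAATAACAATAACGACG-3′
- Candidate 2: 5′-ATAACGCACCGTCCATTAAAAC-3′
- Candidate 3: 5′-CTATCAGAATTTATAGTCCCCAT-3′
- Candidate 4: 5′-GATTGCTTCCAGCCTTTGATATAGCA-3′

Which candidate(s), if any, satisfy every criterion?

Candidate 1 (21 nt, A=10 T=2 G=5 C=4): longest run = 2 ✓; 3' end ACG has 2 G/C ✓; length 21 ✓; Tm = 64.9 + 41·(9 − 16.4)/21 = 50.5°C ✓ — passes.
Candidate 2 (22 nt, A=9 T=4 G=2 C=7): longest run = 4, exceeds 3 ✗; 3' end AAC has 1 G/C ✓; length 22 ✓; Tm = 64.9 + 41·(9 − 16.4)/22 = 51.1°C ✓ — fails.
Candidate 3 (23 nt, A=7 T=8 G=2 C=6): longest run = 4, exceeds 3 ✗; 3' end CAT has 1 G/C ✓; length 23 ✓; Tm = 64.9 + 41·(8 − 16.4)/23 = 49.9°C ✓ — fails.
Candidate 4 (26 nt, A=6 T=9 G=5 C=6): longest run = 3 ✓; 3' end GCA has 2 G/C ✓; length 26, outside 21–24 ✗; Tm = 64.9 + 41·(11 − 16.4)/26 = 56.4°C, outside 48.6–55.3°C ✗ — fails.

Candidate 1 only.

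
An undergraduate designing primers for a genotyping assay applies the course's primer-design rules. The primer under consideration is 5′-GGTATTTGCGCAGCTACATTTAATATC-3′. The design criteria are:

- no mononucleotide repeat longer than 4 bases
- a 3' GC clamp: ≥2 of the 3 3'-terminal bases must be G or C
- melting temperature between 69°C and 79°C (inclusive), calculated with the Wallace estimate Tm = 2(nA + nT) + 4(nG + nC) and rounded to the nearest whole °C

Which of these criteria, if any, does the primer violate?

Fails: GC clamp.

Base counts: A=7, T=10, G=5, C=5 (length 27).
homopolymer run: longest run = 3 ✓
GC clamp: 3' end ATC has 1 G/C, need ≥2 ✗
Tm: Tm = 2·17 + 4·10 = 74°C ✓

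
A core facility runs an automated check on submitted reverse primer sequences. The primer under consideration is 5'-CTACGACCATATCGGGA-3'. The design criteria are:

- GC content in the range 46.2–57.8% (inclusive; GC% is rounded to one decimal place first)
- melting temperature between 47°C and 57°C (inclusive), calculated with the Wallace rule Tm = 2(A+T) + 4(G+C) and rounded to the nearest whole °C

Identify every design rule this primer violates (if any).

Meets all criteria.

Base counts: A=5, T=3, G=4, C=5 (length 17).
GC content: GC 9/17 = 52.9% ✓
Tm: Tm = 2·8 + 4·9 = 52°C ✓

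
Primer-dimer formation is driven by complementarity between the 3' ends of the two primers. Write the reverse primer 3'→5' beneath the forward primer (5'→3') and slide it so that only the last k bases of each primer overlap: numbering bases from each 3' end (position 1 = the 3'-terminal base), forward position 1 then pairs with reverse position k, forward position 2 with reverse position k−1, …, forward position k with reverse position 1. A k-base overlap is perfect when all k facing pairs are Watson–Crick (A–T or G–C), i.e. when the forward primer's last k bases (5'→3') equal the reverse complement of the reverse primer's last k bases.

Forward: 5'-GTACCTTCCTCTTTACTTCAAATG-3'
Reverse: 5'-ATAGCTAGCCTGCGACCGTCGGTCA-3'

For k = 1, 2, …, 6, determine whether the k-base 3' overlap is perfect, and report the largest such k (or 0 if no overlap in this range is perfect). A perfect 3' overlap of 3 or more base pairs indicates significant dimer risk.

Last 6 bases (5'→3') — forward …CAAATG, reverse …CGGTCA.
Reverse complement of the reverse primer's last 6 bases: TGACCG; its first k bases are the reverse complement of the reverse primer's last k bases, so a perfect k-base overlap needs the forward primer's last k bases to equal them.
Comparing (forward last k vs required): k=1: G vs T ✗; k=2: TG vs TG ✓; k=3: ATG vs TGA ✗; k=4: AATG vs TGAC ✗; k=5: AAATG vs TGACC ✗; k=6: CAAATG vs TGACCG ✗.
Only k = 2 is perfect, so the longest perfect 3' overlap is 2.

Longest perfect overlap: 2 complementary base pairs; below the dimer-risk threshold (threshold 3).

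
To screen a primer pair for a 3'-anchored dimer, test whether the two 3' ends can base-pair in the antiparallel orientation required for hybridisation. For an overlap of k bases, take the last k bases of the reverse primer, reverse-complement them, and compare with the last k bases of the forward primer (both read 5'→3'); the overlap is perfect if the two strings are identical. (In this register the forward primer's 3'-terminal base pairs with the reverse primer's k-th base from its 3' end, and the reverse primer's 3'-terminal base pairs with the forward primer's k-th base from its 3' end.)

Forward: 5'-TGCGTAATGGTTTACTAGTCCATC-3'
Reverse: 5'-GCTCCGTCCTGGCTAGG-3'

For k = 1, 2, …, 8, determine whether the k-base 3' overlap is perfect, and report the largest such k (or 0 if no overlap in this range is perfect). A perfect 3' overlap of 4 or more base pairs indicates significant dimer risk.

Last 8 bases (5'→3') — forward …AGTCCATC, reverse …TGGCTAGG.
Reverse complement of the reverse primer's last 8 bases: CCTAGCCA; its first k bases are the reverse complement of the reverse primer's last k bases, so a perfect k-base overlap needs the forward primer's last k bases to equal them.
Comparing (forward last k vs required): k=1: C vs C ✓; k=2: TC vs CC ✗; k=3: ATC vs CCT ✗; k=4: CATC vs CCTA ✗; k=5: CCATC vs CCTAG ✗; k=6: TCCATC vs CCTAGC ✗; k=7: GTCCATC vs CCTAGCC ✗; k=8: AGTCCATC vs CCTAGCCA ✗.
Only k = 1 is perfect, so the longest perfect 3' overlap is 1.

Longest perfect overlap: 1 complementary base pair; below the dimer-risk threshold (threshold 4).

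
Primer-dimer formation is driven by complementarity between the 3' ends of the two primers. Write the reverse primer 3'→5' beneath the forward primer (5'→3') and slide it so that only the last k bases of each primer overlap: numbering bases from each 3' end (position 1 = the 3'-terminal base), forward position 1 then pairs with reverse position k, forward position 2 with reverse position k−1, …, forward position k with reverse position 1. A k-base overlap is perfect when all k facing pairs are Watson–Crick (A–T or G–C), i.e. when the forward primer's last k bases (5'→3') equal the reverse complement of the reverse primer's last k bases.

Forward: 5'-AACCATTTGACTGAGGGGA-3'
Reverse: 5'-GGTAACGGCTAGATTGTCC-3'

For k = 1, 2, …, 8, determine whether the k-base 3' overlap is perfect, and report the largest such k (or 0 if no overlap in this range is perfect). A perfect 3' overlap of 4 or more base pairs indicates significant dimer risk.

Longest perfect overlap: 3 complementary base pairs; below the dimer-risk threshold (threshold 4).

Last 8 bases (5'→3') — forward …TGAGGGGA, reverse …GATTGTCC.
Reverse complement of the reverse primer's last 8 bases: GGACAATC; its first k bases are the reverse complement of the reverse primer's last k bases, so a perfect k-base overlap needs the forward primer's last k bases to equal them.
Comparing (forward last k vs required): k=1: A vs G ✗; k=2: GA vs GG ✗; k=3: GGA vs GGA ✓; k=4: GGGA vs GGAC ✗; k=5: GGGGA vs GGACA ✗; k=6: AGGGGA vs GGACAA ✗; k=7: GAGGGGA vs GGACAAT ✗; k=8: TGAGGGGA vs GGACAATC ✗.
Only k = 3 is perfect, so the longest perfect 3' overlap is 3.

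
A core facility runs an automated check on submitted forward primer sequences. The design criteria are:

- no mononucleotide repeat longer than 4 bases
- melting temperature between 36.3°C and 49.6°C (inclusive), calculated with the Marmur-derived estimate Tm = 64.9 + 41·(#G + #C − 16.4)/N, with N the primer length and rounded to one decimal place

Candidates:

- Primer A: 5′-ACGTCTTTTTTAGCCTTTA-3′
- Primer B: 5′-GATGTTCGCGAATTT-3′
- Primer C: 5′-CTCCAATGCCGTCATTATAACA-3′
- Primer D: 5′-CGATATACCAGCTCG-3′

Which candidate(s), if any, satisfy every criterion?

Primer A (19 nt, A=3 T=10 G=2 C=4): longest run = 6, exceeds 4 ✗; Tm = 64.9 + 41·(6 − 16.4)/19 = 42.5°C ✓ — fails.
Primer B (15 nt, A=3 T=6 G=4 C=2): longest run = 3 ✓; Tm = 64.9 + 41·(6 − 16.4)/15 = 36.5°C ✓ — passes.
Primer C (22 nt, A=7 T=6 G=2 C=7): longest run = 2 ✓; Tm = 64.9 + 41·(9 − 16.4)/22 = 51.1°C, outside 36.3–49.6°C ✗ — fails.
Primer D (15 nt, A=4 T=3 G=3 C=5): longest run = 2 ✓; Tm = 64.9 + 41·(8 − 16.4)/15 = 41.9°C ✓ — passes.

Primer B and Primer D.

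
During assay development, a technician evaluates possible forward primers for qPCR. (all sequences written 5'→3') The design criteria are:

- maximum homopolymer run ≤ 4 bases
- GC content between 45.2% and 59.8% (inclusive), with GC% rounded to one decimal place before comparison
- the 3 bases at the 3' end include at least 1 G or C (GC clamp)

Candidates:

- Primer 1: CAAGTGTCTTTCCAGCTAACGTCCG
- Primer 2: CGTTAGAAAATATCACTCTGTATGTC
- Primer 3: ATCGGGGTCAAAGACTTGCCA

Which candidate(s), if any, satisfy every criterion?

Primer 1 (25 nt, A=5 T=7 G=5 C=8): longest run = 3 ✓; GC 13/25 = 52.0% ✓; 3' end CCG has 3 G/C ✓ — passes.
Primer 2 (26 nt, A=8 T=9 G=4 C=5): longest run = 4 ✓; GC 9/26 = 34.6%, outside 45.2–59.8% ✗; 3' end GTC has 2 G/C ✓ — fails.
Primer 3 (21 nt, A=6 T=4 G=6 C=5): longest run = 4 ✓; GC 11/21 = 52.4% ✓; 3' end CCA has 2 G/C ✓ — passes.

Primer 1 and Primer 3.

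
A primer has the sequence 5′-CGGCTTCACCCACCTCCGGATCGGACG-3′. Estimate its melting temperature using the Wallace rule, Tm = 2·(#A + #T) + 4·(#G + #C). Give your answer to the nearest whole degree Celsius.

Base counts: A=4, T=4, G=7, C=12 (length 27).
Tm = 2·(4+4) + 4·(7+12) = 2·8 + 4·19 = 16 + 76 = 92°C.

92°C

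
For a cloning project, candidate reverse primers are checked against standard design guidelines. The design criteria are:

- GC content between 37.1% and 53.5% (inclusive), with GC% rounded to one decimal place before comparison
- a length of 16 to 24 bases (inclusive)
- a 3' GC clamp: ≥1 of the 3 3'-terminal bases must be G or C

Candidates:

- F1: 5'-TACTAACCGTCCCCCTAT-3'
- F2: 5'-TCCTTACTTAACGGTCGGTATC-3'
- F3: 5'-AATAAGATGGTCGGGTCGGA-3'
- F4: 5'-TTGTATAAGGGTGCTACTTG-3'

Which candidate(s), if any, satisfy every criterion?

F1 (18 nt, A=4 T=5 G=1 C=8): GC 9/18 = 50.0% ✓; length 18 ✓; 3' end TAT has 0 G/C, need ≥1 ✗ — fails.
F2 (22 nt, A=4 T=8 G=4 C=6): GC 10/22 = 45.5% ✓; length 22 ✓; 3' end ATC has 1 G/C ✓ — passes.
F3 (20 nt, A=6 T=4 G=8 C=2): GC 10/20 = 50.0% ✓; length 20 ✓; 3' end GGA has 2 G/C ✓ — passes.
F4 (20 nt, A=4 T=8 G=6 C=2): GC 8/20 = 40.0% ✓; length 20 ✓; 3' end TTG has 1 G/C ✓ — passes.

F2, F3 and F4.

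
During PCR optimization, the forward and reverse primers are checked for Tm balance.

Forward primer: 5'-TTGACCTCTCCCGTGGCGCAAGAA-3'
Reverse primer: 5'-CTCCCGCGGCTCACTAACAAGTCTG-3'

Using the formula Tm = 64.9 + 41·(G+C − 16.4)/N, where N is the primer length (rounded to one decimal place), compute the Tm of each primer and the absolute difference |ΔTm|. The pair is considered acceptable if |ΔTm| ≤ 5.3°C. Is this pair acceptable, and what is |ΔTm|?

Forward: G+C = 14, N = 24 → Tm = 64.9 + 41·(14 − 16.4)/24 = 60.8°C.
Reverse: G+C = 15, N = 25 → Tm = 64.9 + 41·(15 − 16.4)/25 = 62.6°C.
|ΔTm| = |60.8 − 62.6| = 1.8°C, ≤ 5.3°C.

|ΔTm| = 1.8°C; the pair is acceptable.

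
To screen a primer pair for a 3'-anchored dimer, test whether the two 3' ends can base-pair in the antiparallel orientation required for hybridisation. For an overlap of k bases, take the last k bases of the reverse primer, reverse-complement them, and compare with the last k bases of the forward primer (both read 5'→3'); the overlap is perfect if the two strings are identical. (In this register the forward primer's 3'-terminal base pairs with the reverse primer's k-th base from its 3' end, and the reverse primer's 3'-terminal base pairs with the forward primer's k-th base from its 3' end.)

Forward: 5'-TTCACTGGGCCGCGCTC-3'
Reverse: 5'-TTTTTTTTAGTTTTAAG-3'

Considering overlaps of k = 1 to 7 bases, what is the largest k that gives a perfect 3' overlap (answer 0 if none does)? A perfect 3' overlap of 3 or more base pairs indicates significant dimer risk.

Longest perfect overlap: 1 complementary base pair; below the dimer-risk threshold (threshold 3).

Last 7 bases (5'→3') — forward …CGCGCTC, reverse …TTTTAAG.
Reverse complement of the reverse primer's last 7 bases: CTTAAAA; its first k bases are the reverse complement of the reverse primer's last k bases, so a perfect k-base overlap needs the forward primer's last k bases to equal them.
Comparing (forward last k vs required): k=1: C vs C ✓; k=2: TC vs CT ✗; k=3: CTC vs CTT ✗; k=4: GCTC vs CTTA ✗; k=5: CGCTC vs CTTAA ✗; k=6: GCGCTC vs CTTAAA ✗; k=7: CGCGCTC vs CTTAAAA ✗.
Only k = 1 is perfect, so the longest perfect 3' overlap is 1.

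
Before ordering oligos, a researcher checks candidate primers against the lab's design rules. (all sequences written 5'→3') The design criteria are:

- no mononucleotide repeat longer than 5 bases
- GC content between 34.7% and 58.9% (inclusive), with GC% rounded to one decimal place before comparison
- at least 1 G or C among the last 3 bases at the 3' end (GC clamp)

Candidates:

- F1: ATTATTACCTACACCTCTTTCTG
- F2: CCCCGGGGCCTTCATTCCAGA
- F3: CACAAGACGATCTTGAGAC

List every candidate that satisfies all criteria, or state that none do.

F1 and F3.

F1 (23 nt, A=5 T=10 G=1 C=7): longest run = 3 ✓; GC 8/23 = 34.8% ✓; 3' end CTG has 2 G/C ✓ — passes.
F2 (21 nt, A=3 T=4 G=5 C=9): longest run = 4 ✓; GC 14/21 = 66.7%, outside 34.7–58.9% ✗; 3' end AGA has 1 G/C ✓ — fails.
F3 (19 nt, A=7 T=3 G=4 C=5): longest run = 2 ✓; GC 9/19 = 47.4% ✓; 3' end GAC has 2 G/C ✓ — passes.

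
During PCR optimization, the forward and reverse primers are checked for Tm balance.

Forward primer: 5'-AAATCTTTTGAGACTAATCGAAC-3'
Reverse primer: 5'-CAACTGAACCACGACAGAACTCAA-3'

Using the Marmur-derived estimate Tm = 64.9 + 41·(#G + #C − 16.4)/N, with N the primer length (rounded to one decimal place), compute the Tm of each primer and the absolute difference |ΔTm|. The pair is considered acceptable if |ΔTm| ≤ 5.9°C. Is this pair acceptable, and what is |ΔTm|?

|ΔTm| = 7.6°C; the pair is not acceptable.

Forward: G+C = 7, N = 23 → Tm = 64.9 + 41·(7 − 16.4)/23 = 48.1°C.
Reverse: G+C = 11, N = 24 → Tm = 64.9 + 41·(11 − 16.4)/24 = 55.7°C.
|ΔTm| = |48.1 − 55.7| = 7.6°C, > 5.9°C.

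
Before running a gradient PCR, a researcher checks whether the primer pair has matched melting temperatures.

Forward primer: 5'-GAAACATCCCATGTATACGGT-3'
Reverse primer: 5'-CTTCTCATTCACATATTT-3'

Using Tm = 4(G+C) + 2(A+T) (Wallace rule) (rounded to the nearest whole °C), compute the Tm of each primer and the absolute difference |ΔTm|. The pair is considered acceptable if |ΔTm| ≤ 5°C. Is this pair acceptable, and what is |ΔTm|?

Forward: A=7 T=5 G=4 C=5 → Tm = 2·12 + 4·9 = 60°C.
Reverse: A=4 T=9 G=0 C=5 → Tm = 2·13 + 4·5 = 46°C.
|ΔTm| = |60 − 46| = 14°C, > 5°C.

|ΔTm| = 14°C; the pair is not acceptable.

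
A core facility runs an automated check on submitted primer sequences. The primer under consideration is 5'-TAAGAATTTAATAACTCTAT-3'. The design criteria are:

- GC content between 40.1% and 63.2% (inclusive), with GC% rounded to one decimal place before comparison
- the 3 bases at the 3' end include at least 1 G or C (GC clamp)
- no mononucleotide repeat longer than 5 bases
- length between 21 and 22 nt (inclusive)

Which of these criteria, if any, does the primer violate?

Fails: GC content, GC clamp, length.

Base counts: A=9, T=8, G=1, C=2 (length 20).
GC content: GC 3/20 = 15.0%, outside 40.1–63.2% ✗
GC clamp: 3' end TAT has 0 G/C, need ≥1 ✗
homopolymer run: longest run = 3 ✓
length: length 20, outside 21–22 ✗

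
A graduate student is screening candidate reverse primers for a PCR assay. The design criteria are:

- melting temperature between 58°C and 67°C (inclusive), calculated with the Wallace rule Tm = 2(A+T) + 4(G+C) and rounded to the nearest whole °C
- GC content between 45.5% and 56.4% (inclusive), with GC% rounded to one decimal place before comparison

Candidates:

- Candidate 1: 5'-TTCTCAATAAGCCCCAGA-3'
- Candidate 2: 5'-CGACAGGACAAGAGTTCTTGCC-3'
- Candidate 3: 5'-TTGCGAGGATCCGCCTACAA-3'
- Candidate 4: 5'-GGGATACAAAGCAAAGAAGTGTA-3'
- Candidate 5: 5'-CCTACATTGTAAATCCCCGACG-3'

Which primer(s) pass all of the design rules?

Candidate 3 and Candidate 5.

Candidate 1 (18 nt, A=6 T=4 G=2 C=6): Tm = 2·10 + 4·8 = 52°C, outside 58–67°C ✗; GC 8/18 = 44.4%, outside 45.5–56.4% ✗ — fails.
Candidate 2 (22 nt, A=6 T=4 G=6 C=6): Tm = 2·10 + 4·12 = 68°C, outside 58–67°C ✗; GC 12/22 = 54.5% ✓ — fails.
Candidate 3 (20 nt, A=5 T=4 G=5 C=6): Tm = 2·9 + 4·11 = 62°C ✓; GC 11/20 = 55.0% ✓ — passes.
Candidate 4 (23 nt, A=11 T=3 G=7 C=2): Tm = 2·14 + 4·9 = 64°C ✓; GC 9/23 = 39.1%, outside 45.5–56.4% ✗ — fails.
Candidate 5 (22 nt, A=6 T=5 G=3 C=8): Tm = 2·11 + 4·11 = 66°C ✓; GC 11/22 = 50.0% ✓ — passes.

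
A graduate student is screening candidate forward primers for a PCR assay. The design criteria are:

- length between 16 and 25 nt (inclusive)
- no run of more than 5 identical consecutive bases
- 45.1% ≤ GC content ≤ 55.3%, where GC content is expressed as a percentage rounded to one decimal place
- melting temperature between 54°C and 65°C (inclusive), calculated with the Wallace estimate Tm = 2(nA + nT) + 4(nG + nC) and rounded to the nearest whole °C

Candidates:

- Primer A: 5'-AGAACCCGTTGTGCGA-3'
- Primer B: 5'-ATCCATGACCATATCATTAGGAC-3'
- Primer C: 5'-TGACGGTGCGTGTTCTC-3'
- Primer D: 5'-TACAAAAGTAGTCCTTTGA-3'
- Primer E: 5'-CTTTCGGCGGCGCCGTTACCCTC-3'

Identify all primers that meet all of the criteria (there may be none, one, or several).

None of the candidates satisfy all criteria.

Primer A (16 nt, A=4 T=3 G=5 C=4): length 16 ✓; longest run = 3 ✓; GC 9/16 = 56.3%, outside 45.1–55.3% ✗; Tm = 2·7 + 4·9 = 50°C, outside 54–65°C ✗ — fails.
Primer B (23 nt, A=8 T=6 G=3 C=6): length 23 ✓; longest run = 2 ✓; GC 9/23 = 39.1%, outside 45.1–55.3% ✗; Tm = 2·14 + 4·9 = 64°C ✓ — fails.
Primer C (17 nt, A=1 T=6 G=6 C=4): length 17 ✓; longest run = 2 ✓; GC 10/17 = 58.8%, outside 45.1–55.3% ✗; Tm = 2·7 + 4·10 = 54°C ✓ — fails.
Primer D (19 nt, A=7 T=6 G=3 C=3): length 19 ✓; longest run = 4 ✓; GC 6/19 = 31.6%, outside 45.1–55.3% ✗; Tm = 2·13 + 4·6 = 50°C, outside 54–65°C ✗ — fails.
Primer E (23 nt, A=1 T=6 G=6 C=10): length 23 ✓; longest run = 3 ✓; GC 16/23 = 69.6%, outside 45.1–55.3% ✗; Tm = 2·7 + 4·16 = 78°C, outside 54–65°C ✗ — fails.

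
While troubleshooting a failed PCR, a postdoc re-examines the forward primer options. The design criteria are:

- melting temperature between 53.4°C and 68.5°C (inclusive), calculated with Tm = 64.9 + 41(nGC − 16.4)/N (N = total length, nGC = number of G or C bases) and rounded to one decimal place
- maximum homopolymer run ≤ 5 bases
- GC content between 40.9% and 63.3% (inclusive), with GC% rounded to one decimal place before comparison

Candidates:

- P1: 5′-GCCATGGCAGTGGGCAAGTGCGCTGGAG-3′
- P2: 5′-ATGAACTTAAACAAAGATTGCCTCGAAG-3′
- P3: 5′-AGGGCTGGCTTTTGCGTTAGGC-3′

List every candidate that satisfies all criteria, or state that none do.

P1 (28 nt, A=5 T=4 G=13 C=6): Tm = 64.9 + 41·(19 − 16.4)/28 = 68.7°C, outside 53.4–68.5°C ✗; longest run = 3 ✓; GC 19/28 = 67.9%, outside 40.9–63.3% ✗ — fails.
P2 (28 nt, A=12 T=6 G=5 C=5): Tm = 64.9 + 41·(10 − 16.4)/28 = 55.5°C ✓; longest run = 3 ✓; GC 10/28 = 35.7%, outside 40.9–63.3% ✗ — fails.
P3 (22 nt, A=2 T=7 G=9 C=4): Tm = 64.9 + 41·(13 − 16.4)/22 = 58.6°C ✓; longest run = 4 ✓; GC 13/22 = 59.1% ✓ — passes.

P3 only.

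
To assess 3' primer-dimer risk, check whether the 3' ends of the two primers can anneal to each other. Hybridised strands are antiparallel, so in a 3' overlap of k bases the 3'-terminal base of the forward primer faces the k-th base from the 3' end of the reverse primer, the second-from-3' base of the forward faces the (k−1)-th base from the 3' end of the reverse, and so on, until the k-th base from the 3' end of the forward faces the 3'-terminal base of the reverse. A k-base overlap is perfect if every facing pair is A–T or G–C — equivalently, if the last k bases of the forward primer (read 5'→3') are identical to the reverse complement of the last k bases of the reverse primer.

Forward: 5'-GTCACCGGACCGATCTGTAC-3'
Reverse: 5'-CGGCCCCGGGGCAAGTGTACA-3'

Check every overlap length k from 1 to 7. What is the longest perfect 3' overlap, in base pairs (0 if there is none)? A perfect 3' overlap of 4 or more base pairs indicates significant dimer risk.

Longest perfect overlap: 5 complementary base pairs; significant dimer risk (threshold 4).

Last 7 bases (5'→3') — forward …TCTGTAC, reverse …GTGTACA.
Reverse complement of the reverse primer's last 7 bases: TGTACAC; its first k bases are the reverse complement of the reverse primer's last k bases, so a perfect k-base overlap needs the forward primer's last k bases to equal them.
Comparing (forward last k vs required): k=1: C vs T ✗; k=2: AC vs TG ✗; k=3: TAC vs TGT ✗; k=4: GTAC vs TGTA ✗; k=5: TGTAC vs TGTAC ✓; k=6: CTGTAC vs TGTACA ✗; k=7: TCTGTAC vs TGTACAC ✗.
Only k = 5 is perfect, so the longest perfect 3' overlap is 5.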